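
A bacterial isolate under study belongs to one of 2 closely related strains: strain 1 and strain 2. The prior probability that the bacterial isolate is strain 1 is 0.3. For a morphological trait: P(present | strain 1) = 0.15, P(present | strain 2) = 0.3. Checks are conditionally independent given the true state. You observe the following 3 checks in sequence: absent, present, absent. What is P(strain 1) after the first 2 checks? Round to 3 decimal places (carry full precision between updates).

0.206

After 'absent': P(strain 1) = 0.85·0.3000 / (0.85·0.3000 + 0.7·0.7000) ≈ 0.3423
After 'present': P(strain 1) = 0.15·0.3423 / (0.15·0.3423 + 0.3·0.6577) ≈ 0.2065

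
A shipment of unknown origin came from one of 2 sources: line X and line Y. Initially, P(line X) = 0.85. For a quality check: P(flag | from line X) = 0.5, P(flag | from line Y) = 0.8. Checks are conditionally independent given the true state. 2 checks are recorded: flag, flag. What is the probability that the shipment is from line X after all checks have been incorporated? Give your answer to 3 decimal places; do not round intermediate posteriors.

0.689

Each posterior becomes the prior for the next update.
After 'flag': P(line X) = 0.5·0.8500 / (0.5·0.8500 + 0.8·0.1500) ≈ 0.7798
After 'flag': P(line X) = 0.5·0.7798 / (0.5·0.7798 + 0.8·0.2202) ≈ 0.6888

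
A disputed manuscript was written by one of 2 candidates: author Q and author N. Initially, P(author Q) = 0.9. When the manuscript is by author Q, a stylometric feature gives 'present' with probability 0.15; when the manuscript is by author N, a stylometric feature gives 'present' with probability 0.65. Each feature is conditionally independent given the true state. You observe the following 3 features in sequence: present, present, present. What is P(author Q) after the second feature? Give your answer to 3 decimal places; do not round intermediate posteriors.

After 'present': P(author Q) = 0.15·0.9000 / (0.15·0.9000 + 0.65·0.1000) ≈ 0.6750
After 'present': P(author Q) = 0.15·0.6750 / (0.15·0.6750 + 0.65·0.3250) ≈ 0.3240

0.324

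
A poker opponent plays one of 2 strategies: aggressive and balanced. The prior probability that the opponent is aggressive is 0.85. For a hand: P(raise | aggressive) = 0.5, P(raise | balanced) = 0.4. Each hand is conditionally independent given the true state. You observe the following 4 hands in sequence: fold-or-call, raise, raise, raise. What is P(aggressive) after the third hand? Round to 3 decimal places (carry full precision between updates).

After 'fold-or-call': P(aggressive) = 0.5·0.8500 / (0.5·0.8500 + 0.6·0.1500) ≈ 0.8252
After 'raise': P(aggressive) = 0.5·0.8252 / (0.5·0.8252 + 0.4·0.1748) ≈ 0.8551
After 'raise': P(aggressive) = 0.5·0.8551 / (0.5·0.8551 + 0.4·0.1449) ≈ 0.8806

0.881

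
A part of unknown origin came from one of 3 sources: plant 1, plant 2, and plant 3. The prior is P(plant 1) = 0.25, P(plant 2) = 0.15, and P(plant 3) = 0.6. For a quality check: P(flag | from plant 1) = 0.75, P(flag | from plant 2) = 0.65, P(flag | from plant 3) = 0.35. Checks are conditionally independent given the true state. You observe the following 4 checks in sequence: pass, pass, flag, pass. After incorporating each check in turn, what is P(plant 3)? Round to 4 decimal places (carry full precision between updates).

After 'pass': normaliser = 0.25·0.2500 + 0.35·0.1500 + 0.65·0.6000; P(plant 1) ≈ 0.1238, P(plant 2) ≈ 0.1040, P(plant 3) ≈ 0.7723
After 'pass': normaliser = 0.25·0.1238 + 0.35·0.1040 + 0.65·0.7723; P(plant 1) ≈ 0.0543, P(plant 2) ≈ 0.0639, P(plant 3) ≈ 0.8817
After 'flag': normaliser = 0.75·0.0543 + 0.65·0.0639 + 0.35·0.8817; P(plant 1) ≈ 0.1043, P(plant 2) ≈ 0.1063, P(plant 3) ≈ 0.7895
After 'pass': normaliser = 0.25·0.1043 + 0.35·0.1063 + 0.65·0.7895; P(plant 1) ≈ 0.0452, P(plant 2) ≈ 0.0645, P(plant 3) ≈ 0.8902

0.8902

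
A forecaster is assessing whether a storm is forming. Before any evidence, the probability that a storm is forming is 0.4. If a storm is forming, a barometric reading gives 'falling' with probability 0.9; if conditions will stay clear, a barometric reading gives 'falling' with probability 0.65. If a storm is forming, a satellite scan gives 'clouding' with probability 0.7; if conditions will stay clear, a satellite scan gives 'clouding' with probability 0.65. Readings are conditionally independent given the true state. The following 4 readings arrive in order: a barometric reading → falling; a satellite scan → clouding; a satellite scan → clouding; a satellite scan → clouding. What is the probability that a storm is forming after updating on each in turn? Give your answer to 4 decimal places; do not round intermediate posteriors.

0.5355

After a barometric reading='falling': P(storm) = 0.9·0.4000 / (0.9·0.4000 + 0.65·0.6000) ≈ 0.4800
After a satellite scan='clouding': P(storm) = 0.7·0.4800 / (0.7·0.4800 + 0.65·0.5200) ≈ 0.4985
After a satellite scan='clouding': P(storm) = 0.7·0.4985 / (0.7·0.4985 + 0.65·0.5015) ≈ 0.5170
After a satellite scan='clouding': P(storm) = 0.7·0.5170 / (0.7·0.5170 + 0.65·0.4830) ≈ 0.5355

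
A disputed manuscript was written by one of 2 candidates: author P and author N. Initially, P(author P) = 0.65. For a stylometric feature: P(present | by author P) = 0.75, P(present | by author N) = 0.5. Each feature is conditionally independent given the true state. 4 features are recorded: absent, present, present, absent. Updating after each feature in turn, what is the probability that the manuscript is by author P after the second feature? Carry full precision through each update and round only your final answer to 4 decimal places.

0.5821

Apply Bayes' rule sequentially, carrying P(author P) forward.
After 'absent': P(author P) = 0.25·0.6500 / (0.25·0.6500 + 0.5·0.3500) ≈ 0.4815
After 'present': P(author P) = 0.75·0.4815 / (0.75·0.4815 + 0.5·0.5185) ≈ 0.5821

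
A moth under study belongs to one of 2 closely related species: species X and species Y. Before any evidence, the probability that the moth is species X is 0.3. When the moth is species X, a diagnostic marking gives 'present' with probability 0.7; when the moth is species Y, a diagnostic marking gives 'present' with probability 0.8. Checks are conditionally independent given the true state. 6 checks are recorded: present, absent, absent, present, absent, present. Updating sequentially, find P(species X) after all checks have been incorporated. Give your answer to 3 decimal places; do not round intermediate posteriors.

After 'present': P(species X) = 0.7·0.3000 / (0.7·0.3000 + 0.8·0.7000) ≈ 0.2727
After 'absent': P(species X) = 0.3·0.2727 / (0.3·0.2727 + 0.2·0.7273) ≈ 0.3600
After 'absent': P(species X) = 0.3·0.3600 / (0.3·0.3600 + 0.2·0.6400) ≈ 0.4576
After 'present': P(species X) = 0.7·0.4576 / (0.7·0.4576 + 0.8·0.5424) ≈ 0.4247
After 'absent': P(species X) = 0.3·0.4247 / (0.3·0.4247 + 0.2·0.5753) ≈ 0.5255
After 'present': P(species X) = 0.7·0.5255 / (0.7·0.5255 + 0.8·0.4745) ≈ 0.4921

0.492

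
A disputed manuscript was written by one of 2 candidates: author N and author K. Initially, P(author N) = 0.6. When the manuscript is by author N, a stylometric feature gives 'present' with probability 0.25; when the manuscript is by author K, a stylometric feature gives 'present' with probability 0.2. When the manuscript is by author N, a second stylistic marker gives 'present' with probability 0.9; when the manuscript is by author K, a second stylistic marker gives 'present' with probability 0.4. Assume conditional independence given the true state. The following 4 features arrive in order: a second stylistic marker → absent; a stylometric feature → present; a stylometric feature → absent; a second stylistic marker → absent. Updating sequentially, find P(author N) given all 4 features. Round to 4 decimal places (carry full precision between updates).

Each posterior becomes the prior for the next update.
After a second stylistic marker='absent': P(author N) = 0.1·0.6000 / (0.1·0.6000 + 0.6·0.4000) ≈ 0.2000
After a stylometric feature='present': P(author N) = 0.25·0.2000 / (0.25·0.2000 + 0.2·0.8000) ≈ 0.2381
After a stylometric feature='absent': P(author N) = 0.75·0.2381 / (0.75·0.2381 + 0.8·0.7619) ≈ 0.2266
After a second stylistic marker='absent': P(author N) = 0.1·0.2266 / (0.1·0.2266 + 0.6·0.7734) ≈ 0.0466

0.0466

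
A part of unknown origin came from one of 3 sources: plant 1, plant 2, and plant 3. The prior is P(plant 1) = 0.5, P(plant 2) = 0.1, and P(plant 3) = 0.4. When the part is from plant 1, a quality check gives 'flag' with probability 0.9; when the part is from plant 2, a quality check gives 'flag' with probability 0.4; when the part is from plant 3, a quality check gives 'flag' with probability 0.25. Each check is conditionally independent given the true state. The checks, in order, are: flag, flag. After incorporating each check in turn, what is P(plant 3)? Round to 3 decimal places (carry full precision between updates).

0.056

After 'flag': normaliser = 0.9·0.5000 + 0.4·0.1000 + 0.25·0.4000; P(plant 1) ≈ 0.7627, P(plant 2) ≈ 0.0678, P(plant 3) ≈ 0.1695
After 'flag': normaliser = 0.9·0.7627 + 0.4·0.0678 + 0.25·0.1695; P(plant 1) ≈ 0.9081, P(plant 2) ≈ 0.0359, P(plant 3) ≈ 0.0561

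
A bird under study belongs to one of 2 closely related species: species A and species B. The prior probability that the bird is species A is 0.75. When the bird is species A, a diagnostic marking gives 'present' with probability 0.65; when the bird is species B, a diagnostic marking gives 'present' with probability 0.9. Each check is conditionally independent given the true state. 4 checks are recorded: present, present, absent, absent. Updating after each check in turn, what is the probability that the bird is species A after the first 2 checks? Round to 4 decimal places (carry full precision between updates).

After 'present': P(species A) = 0.65·0.7500 / (0.65·0.7500 + 0.9·0.2500) ≈ 0.6842
After 'present': P(species A) = 0.65·0.6842 / (0.65·0.6842 + 0.9·0.3158) ≈ 0.6101

0.6101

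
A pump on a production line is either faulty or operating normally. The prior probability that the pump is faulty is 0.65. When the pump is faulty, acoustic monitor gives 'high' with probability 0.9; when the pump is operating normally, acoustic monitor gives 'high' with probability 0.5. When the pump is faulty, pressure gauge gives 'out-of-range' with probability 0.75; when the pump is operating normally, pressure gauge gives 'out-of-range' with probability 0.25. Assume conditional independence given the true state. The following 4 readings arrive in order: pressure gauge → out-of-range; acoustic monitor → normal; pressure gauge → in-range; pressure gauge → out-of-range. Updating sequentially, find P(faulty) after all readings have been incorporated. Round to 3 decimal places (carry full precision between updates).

0.527

After pressure gauge='out-of-range': P(faulty) = 0.75·0.6500 / (0.75·0.6500 + 0.25·0.3500) ≈ 0.8478
After acoustic monitor='normal': P(faulty) = 0.1·0.8478 / (0.1·0.8478 + 0.5·0.1522) ≈ 0.5270
After pressure gauge='in-range': P(faulty) = 0.25·0.5270 / (0.25·0.5270 + 0.75·0.4730) ≈ 0.2708
After pressure gauge='out-of-range': P(faulty) = 0.75·0.2708 / (0.75·0.2708 + 0.25·0.7292) ≈ 0.5270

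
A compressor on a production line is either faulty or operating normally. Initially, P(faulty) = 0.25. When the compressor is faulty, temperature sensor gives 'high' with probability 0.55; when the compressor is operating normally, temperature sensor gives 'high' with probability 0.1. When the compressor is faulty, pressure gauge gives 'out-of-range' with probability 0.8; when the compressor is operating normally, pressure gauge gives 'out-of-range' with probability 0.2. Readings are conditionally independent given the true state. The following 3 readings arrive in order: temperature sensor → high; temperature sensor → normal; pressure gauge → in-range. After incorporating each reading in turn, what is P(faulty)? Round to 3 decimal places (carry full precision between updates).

0.186

Each posterior becomes the prior for the next update.
After temperature sensor='high': P(faulty) = 0.55·0.2500 / (0.55·0.2500 + 0.1·0.7500) ≈ 0.6471
After temperature sensor='normal': P(faulty) = 0.45·0.6471 / (0.45·0.6471 + 0.9·0.3529) ≈ 0.4783
After pressure gauge='in-range': P(faulty) = 0.2·0.4783 / (0.2·0.4783 + 0.8·0.5217) ≈ 0.1864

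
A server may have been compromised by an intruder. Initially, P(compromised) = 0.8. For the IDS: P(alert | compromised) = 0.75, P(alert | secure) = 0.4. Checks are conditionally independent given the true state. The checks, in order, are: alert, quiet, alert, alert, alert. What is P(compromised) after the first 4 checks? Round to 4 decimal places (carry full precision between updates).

Each posterior becomes the prior for the next update.
After 'alert': P(compromised) = 0.75·0.8000 / (0.75·0.8000 + 0.4·0.2000) ≈ 0.8824
After 'quiet': P(compromised) = 0.25·0.8824 / (0.25·0.8824 + 0.6·0.1176) ≈ 0.7576
After 'alert': P(compromised) = 0.75·0.7576 / (0.75·0.7576 + 0.4·0.2424) ≈ 0.8542
After 'alert': P(compromised) = 0.75·0.8542 / (0.75·0.8542 + 0.4·0.1458) ≈ 0.9166

0.9166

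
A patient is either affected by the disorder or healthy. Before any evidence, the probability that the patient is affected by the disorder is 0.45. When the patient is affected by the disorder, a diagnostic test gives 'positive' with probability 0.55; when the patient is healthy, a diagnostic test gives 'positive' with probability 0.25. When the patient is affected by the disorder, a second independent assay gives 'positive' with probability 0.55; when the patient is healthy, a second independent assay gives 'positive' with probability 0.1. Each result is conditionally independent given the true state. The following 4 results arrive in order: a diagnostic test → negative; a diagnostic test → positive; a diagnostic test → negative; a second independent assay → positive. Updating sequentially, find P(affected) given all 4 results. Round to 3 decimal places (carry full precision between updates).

After a diagnostic test='negative': P(affected) = 0.45·0.4500 / (0.45·0.4500 + 0.75·0.5500) ≈ 0.3293
After a diagnostic test='positive': P(affected) = 0.55·0.3293 / (0.55·0.3293 + 0.25·0.6707) ≈ 0.5192
After a diagnostic test='negative': P(affected) = 0.45·0.5192 / (0.45·0.5192 + 0.75·0.4808) ≈ 0.3932
After a second independent assay='positive': P(affected) = 0.55·0.3932 / (0.55·0.3932 + 0.1·0.6068) ≈ 0.7809

0.781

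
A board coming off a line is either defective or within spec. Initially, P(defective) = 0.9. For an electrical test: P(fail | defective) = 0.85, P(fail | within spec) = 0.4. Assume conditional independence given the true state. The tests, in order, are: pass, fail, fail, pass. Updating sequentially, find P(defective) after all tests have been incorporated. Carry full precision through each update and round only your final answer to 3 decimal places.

After 'pass': P(defective) = 0.15·0.9000 / (0.15·0.9000 + 0.6·0.1000) ≈ 0.6923
After 'fail': P(defective) = 0.85·0.6923 / (0.85·0.6923 + 0.4·0.3077) ≈ 0.8270
After 'fail': P(defective) = 0.85·0.8270 / (0.85·0.8270 + 0.4·0.1730) ≈ 0.9104
After 'pass': P(defective) = 0.15·0.9104 / (0.15·0.9104 + 0.6·0.0896) ≈ 0.7175

0.718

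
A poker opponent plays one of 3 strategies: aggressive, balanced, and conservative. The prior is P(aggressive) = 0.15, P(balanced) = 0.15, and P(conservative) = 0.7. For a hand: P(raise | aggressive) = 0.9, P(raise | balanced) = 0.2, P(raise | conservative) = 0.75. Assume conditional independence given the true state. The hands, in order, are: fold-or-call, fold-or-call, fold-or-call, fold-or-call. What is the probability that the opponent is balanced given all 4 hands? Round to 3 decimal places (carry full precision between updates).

After 'fold-or-call': normaliser = 0.1·0.1500 + 0.8·0.1500 + 0.25·0.7000; P(aggressive) ≈ 0.0484, P(balanced) ≈ 0.3871, P(conservative) ≈ 0.5645
After 'fold-or-call': normaliser = 0.1·0.0484 + 0.8·0.3871 + 0.25·0.5645; P(aggressive) ≈ 0.0106, P(balanced) ≈ 0.6796, P(conservative) ≈ 0.3097
After 'fold-or-call': normaliser = 0.1·0.0106 + 0.8·0.6796 + 0.25·0.3097; P(aggressive) ≈ 0.0017, P(balanced) ≈ 0.8738, P(conservative) ≈ 0.1244
After 'fold-or-call': normaliser = 0.1·0.0017 + 0.8·0.8738 + 0.25·0.1244; P(aggressive) ≈ 0.0002, P(balanced) ≈ 0.9572, P(conservative) ≈ 0.0426

0.957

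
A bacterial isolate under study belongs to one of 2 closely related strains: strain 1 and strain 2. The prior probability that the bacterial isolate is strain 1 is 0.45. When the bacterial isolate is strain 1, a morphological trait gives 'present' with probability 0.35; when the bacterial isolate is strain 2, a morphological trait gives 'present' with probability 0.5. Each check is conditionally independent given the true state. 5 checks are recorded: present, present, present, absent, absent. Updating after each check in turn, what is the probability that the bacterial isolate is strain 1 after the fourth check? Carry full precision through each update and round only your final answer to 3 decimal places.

0.267

Each posterior becomes the prior for the next update.
After 'present': P(strain 1) = 0.35·0.4500 / (0.35·0.4500 + 0.5·0.5500) ≈ 0.3642
After 'present': P(strain 1) = 0.35·0.3642 / (0.35·0.3642 + 0.5·0.6358) ≈ 0.2862
After 'present': P(strain 1) = 0.35·0.2862 / (0.35·0.2862 + 0.5·0.7138) ≈ 0.2191
After 'absent': P(strain 1) = 0.65·0.2191 / (0.65·0.2191 + 0.5·0.7809) ≈ 0.2673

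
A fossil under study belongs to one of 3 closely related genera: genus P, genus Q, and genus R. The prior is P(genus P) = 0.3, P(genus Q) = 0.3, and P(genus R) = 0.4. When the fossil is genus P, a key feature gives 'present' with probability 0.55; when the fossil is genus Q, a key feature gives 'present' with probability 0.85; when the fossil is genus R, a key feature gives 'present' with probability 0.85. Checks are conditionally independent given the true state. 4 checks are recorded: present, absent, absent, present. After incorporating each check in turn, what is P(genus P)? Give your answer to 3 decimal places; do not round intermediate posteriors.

0.618

Each posterior becomes the prior for the next update.
After 'present': normaliser = 0.55·0.3000 + 0.85·0.3000 + 0.85·0.4000; P(genus P) ≈ 0.2171, P(genus Q) ≈ 0.3355, P(genus R) ≈ 0.4474
After 'absent': normaliser = 0.45·0.2171 + 0.15·0.3355 + 0.15·0.4474; P(genus P) ≈ 0.4541, P(genus Q) ≈ 0.2339, P(genus R) ≈ 0.3119
After 'absent': normaliser = 0.45·0.4541 + 0.15·0.2339 + 0.15·0.3119; P(genus P) ≈ 0.7139, P(genus Q) ≈ 0.1226, P(genus R) ≈ 0.1635
After 'present': normaliser = 0.55·0.7139 + 0.85·0.1226 + 0.85·0.1635; P(genus P) ≈ 0.6176, P(genus Q) ≈ 0.1639, P(genus R) ≈ 0.2185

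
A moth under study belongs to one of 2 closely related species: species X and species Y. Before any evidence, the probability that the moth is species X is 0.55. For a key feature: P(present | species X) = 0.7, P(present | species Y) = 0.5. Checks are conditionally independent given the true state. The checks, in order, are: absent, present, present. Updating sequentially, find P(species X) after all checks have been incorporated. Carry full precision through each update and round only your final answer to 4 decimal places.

0.5897

Apply Bayes' rule sequentially, carrying P(species X) forward.
After 'absent': P(species X) = 0.3·0.5500 / (0.3·0.5500 + 0.5·0.4500) ≈ 0.4231
After 'present': P(species X) = 0.7·0.4231 / (0.7·0.4231 + 0.5·0.5769) ≈ 0.5066
After 'present': P(species X) = 0.7·0.5066 / (0.7·0.5066 + 0.5·0.4934) ≈ 0.5897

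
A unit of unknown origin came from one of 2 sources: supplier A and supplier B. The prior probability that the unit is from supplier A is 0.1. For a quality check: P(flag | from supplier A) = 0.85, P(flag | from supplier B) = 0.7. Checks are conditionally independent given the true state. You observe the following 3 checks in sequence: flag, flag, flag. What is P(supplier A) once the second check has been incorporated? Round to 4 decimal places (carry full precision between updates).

0.1408

After 'flag': P(supplier A) = 0.85·0.1000 / (0.85·0.1000 + 0.7·0.9000) ≈ 0.1189
After 'flag': P(supplier A) = 0.85·0.1189 / (0.85·0.1189 + 0.7·0.8811) ≈ 0.1408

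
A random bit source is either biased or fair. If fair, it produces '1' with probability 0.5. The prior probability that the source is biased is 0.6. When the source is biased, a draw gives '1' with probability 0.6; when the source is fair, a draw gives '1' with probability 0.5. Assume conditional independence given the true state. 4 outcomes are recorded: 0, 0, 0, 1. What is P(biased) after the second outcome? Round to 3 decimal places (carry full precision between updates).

After '0': P(biased) = 0.4·0.6000 / (0.4·0.6000 + 0.5·0.4000) ≈ 0.5455
After '0': P(biased) = 0.4·0.5455 / (0.4·0.5455 + 0.5·0.4545) ≈ 0.4898

0.490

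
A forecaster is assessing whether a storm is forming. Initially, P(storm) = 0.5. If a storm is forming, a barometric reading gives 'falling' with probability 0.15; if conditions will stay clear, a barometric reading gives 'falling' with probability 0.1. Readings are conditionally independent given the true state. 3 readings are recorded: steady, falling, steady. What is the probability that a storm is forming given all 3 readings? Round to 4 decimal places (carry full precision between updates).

0.5723

Apply Bayes' rule sequentially, carrying P(storm) forward.
After 'steady': P(storm) = 0.85·0.5000 / (0.85·0.5000 + 0.9·0.5000) ≈ 0.4857
After 'falling': P(storm) = 0.15·0.4857 / (0.15·0.4857 + 0.1·0.5143) ≈ 0.5862
After 'steady': P(storm) = 0.85·0.5862 / (0.85·0.5862 + 0.9·0.4138) ≈ 0.5723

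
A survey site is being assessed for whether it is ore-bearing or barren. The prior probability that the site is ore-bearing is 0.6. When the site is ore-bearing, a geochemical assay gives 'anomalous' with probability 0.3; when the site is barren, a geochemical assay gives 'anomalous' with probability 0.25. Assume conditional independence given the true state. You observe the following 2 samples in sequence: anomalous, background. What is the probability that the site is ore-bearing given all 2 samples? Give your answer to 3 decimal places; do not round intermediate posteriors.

After 'anomalous': P(ore) = 0.3·0.6000 / (0.3·0.6000 + 0.25·0.4000) ≈ 0.6429
After 'background': P(ore) = 0.7·0.6429 / (0.7·0.6429 + 0.75·0.3571) ≈ 0.6269

0.627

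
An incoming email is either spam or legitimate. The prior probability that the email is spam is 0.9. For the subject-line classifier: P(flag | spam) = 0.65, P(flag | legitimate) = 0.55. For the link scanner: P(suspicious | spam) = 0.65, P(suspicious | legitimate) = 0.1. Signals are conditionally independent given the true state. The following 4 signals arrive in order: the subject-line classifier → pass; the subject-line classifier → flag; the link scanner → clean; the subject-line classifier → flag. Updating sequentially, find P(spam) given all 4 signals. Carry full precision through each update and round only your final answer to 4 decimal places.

After the subject-line classifier='pass': P(spam) = 0.35·0.9000 / (0.35·0.9000 + 0.45·0.1000) ≈ 0.8750
After the subject-line classifier='flag': P(spam) = 0.65·0.8750 / (0.65·0.8750 + 0.55·0.1250) ≈ 0.8922
After the link scanner='clean': P(spam) = 0.35·0.8922 / (0.35·0.8922 + 0.9·0.1078) ≈ 0.7629
After the subject-line classifier='flag': P(spam) = 0.65·0.7629 / (0.65·0.7629 + 0.55·0.2371) ≈ 0.7918

0.7918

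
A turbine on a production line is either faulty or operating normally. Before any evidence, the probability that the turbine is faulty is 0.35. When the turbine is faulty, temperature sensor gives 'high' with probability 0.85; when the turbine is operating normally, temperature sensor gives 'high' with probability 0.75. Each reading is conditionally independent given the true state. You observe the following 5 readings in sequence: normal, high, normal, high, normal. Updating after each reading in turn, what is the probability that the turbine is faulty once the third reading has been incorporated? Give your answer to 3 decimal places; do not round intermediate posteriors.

After 'normal': P(faulty) = 0.15·0.3500 / (0.15·0.3500 + 0.25·0.6500) ≈ 0.2442
After 'high': P(faulty) = 0.85·0.2442 / (0.85·0.2442 + 0.75·0.7558) ≈ 0.2680
After 'normal': P(faulty) = 0.15·0.2680 / (0.15·0.2680 + 0.25·0.7320) ≈ 0.1801

0.180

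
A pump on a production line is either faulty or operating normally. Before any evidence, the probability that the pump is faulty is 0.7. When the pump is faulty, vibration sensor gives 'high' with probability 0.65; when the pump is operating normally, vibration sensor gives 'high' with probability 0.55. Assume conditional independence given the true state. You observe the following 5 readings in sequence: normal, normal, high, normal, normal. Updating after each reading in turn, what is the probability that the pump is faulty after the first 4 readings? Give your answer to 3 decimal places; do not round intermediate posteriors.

0.565

After 'normal': P(faulty) = 0.35·0.7000 / (0.35·0.7000 + 0.45·0.3000) ≈ 0.6447
After 'normal': P(faulty) = 0.35·0.6447 / (0.35·0.6447 + 0.45·0.3553) ≈ 0.5853
After 'high': P(faulty) = 0.65·0.5853 / (0.65·0.5853 + 0.55·0.4147) ≈ 0.6252
After 'normal': P(faulty) = 0.35·0.6252 / (0.35·0.6252 + 0.45·0.3748) ≈ 0.5647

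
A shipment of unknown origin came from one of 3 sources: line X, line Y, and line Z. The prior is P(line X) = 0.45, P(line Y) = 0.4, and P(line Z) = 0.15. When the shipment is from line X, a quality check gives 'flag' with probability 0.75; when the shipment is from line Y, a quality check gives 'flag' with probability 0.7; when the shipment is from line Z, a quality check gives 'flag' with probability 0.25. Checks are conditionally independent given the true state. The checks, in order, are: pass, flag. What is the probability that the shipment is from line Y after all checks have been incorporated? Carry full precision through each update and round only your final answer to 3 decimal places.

0.427

Apply Bayes' rule sequentially, carrying P(line Y) forward.
After 'pass': normaliser = 0.25·0.4500 + 0.3·0.4000 + 0.75·0.1500; P(line X) ≈ 0.3261, P(line Y) ≈ 0.3478, P(line Z) ≈ 0.3261
After 'flag': normaliser = 0.75·0.3261 + 0.7·0.3478 + 0.25·0.3261; P(line X) ≈ 0.4294, P(line Y) ≈ 0.4275, P(line Z) ≈ 0.1431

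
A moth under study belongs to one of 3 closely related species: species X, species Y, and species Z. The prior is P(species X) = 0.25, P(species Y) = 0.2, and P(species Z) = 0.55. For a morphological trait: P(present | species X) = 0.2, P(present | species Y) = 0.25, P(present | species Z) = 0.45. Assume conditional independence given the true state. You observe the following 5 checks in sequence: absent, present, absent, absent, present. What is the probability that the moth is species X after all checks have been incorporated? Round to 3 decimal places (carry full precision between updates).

0.177

Each posterior becomes the prior for the next update.
After 'absent': normaliser = 0.8·0.2500 + 0.75·0.2000 + 0.55·0.5500; P(species X) ≈ 0.3065, P(species Y) ≈ 0.2299, P(species Z) ≈ 0.4636
After 'present': normaliser = 0.2·0.3065 + 0.25·0.2299 + 0.45·0.4636; P(species X) ≈ 0.1872, P(species Y) ≈ 0.1755, P(species Z) ≈ 0.6372
After 'absent': normaliser = 0.8·0.1872 + 0.75·0.1755 + 0.55·0.6372; P(species X) ≈ 0.2370, P(species Y) ≈ 0.2083, P(species Z) ≈ 0.5546
After 'absent': normaliser = 0.8·0.2370 + 0.75·0.2083 + 0.55·0.5546; P(species X) ≈ 0.2913, P(species Y) ≈ 0.2401, P(species Z) ≈ 0.4686
After 'present': normaliser = 0.2·0.2913 + 0.25·0.2401 + 0.45·0.4686; P(species X) ≈ 0.1770, P(species Y) ≈ 0.1823, P(species Z) ≈ 0.6407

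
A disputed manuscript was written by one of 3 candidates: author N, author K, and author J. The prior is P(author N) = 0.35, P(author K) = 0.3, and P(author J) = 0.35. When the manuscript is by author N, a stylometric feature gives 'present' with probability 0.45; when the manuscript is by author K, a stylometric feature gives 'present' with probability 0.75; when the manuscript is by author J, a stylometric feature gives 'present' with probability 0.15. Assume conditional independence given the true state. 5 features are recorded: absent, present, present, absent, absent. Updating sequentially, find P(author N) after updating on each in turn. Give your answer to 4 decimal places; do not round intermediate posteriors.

0.6121

After 'absent': normaliser = 0.55·0.3500 + 0.25·0.3000 + 0.85·0.3500; P(author N) ≈ 0.3407, P(author K) ≈ 0.1327, P(author J) ≈ 0.5265
After 'present': normaliser = 0.45·0.3407 + 0.75·0.1327 + 0.15·0.5265; P(author N) ≈ 0.4620, P(author K) ≈ 0.3000, P(author J) ≈ 0.2380
After 'present': normaliser = 0.45·0.4620 + 0.75·0.3000 + 0.15·0.2380; P(author N) ≈ 0.4437, P(author K) ≈ 0.4802, P(author J) ≈ 0.0762
After 'absent': normaliser = 0.55·0.4437 + 0.25·0.4802 + 0.85·0.0762; P(author N) ≈ 0.5691, P(author K) ≈ 0.2799, P(author J) ≈ 0.1510
After 'absent': normaliser = 0.55·0.5691 + 0.25·0.2799 + 0.85·0.1510; P(author N) ≈ 0.6121, P(author K) ≈ 0.1369, P(author J) ≈ 0.2510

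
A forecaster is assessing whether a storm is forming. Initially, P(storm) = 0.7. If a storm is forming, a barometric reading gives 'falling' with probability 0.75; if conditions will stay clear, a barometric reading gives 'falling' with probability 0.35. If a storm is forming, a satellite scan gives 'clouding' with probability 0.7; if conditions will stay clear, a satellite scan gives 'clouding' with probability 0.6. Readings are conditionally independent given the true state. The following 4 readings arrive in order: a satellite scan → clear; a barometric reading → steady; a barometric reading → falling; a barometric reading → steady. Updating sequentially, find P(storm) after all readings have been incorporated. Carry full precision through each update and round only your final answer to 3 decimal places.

0.357

After a satellite scan='clear': P(storm) = 0.3·0.7000 / (0.3·0.7000 + 0.4·0.3000) ≈ 0.6364
After a barometric reading='steady': P(storm) = 0.25·0.6364 / (0.25·0.6364 + 0.65·0.3636) ≈ 0.4023
After a barometric reading='falling': P(storm) = 0.75·0.4023 / (0.75·0.4023 + 0.35·0.5977) ≈ 0.5906
After a barometric reading='steady': P(storm) = 0.25·0.5906 / (0.25·0.5906 + 0.65·0.4094) ≈ 0.3568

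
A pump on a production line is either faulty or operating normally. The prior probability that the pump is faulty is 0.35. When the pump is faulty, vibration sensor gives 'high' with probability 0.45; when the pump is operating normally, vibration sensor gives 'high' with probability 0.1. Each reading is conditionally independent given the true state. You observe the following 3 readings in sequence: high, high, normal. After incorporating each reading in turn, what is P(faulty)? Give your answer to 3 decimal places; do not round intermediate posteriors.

After 'high': P(faulty) = 0.45·0.3500 / (0.45·0.3500 + 0.1·0.6500) ≈ 0.7079
After 'high': P(faulty) = 0.45·0.7079 / (0.45·0.7079 + 0.1·0.2921) ≈ 0.9160
After 'normal': P(faulty) = 0.55·0.9160 / (0.55·0.9160 + 0.9·0.0840) ≈ 0.8695

0.870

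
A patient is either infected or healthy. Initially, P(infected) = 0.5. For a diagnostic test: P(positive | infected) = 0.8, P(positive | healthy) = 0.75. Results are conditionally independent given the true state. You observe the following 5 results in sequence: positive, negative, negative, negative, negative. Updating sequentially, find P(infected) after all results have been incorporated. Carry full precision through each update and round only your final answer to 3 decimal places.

After 'positive': P(infected) = 0.8·0.5000 / (0.8·0.5000 + 0.75·0.5000) ≈ 0.5161
After 'negative': P(infected) = 0.2·0.5161 / (0.2·0.5161 + 0.25·0.4839) ≈ 0.4604
After 'negative': P(infected) = 0.2·0.4604 / (0.2·0.4604 + 0.25·0.5396) ≈ 0.4057
After 'negative': P(infected) = 0.2·0.4057 / (0.2·0.4057 + 0.25·0.5943) ≈ 0.3532
After 'negative': P(infected) = 0.2·0.3532 / (0.2·0.3532 + 0.25·0.6468) ≈ 0.3041

0.304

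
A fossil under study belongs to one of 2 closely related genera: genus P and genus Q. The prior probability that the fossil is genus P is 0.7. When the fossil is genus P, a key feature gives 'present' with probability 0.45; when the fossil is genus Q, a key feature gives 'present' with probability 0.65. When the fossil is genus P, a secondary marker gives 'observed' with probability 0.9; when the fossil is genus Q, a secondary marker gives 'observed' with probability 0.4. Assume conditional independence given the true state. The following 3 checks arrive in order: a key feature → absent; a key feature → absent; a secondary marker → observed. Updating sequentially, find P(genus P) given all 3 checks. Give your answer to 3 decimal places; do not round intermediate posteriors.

0.928

After a key feature='absent': P(genus P) = 0.55·0.7000 / (0.55·0.7000 + 0.35·0.3000) ≈ 0.7857
After a key feature='absent': P(genus P) = 0.55·0.7857 / (0.55·0.7857 + 0.35·0.2143) ≈ 0.8521
After a secondary marker='observed': P(genus P) = 0.9·0.8521 / (0.9·0.8521 + 0.4·0.1479) ≈ 0.9284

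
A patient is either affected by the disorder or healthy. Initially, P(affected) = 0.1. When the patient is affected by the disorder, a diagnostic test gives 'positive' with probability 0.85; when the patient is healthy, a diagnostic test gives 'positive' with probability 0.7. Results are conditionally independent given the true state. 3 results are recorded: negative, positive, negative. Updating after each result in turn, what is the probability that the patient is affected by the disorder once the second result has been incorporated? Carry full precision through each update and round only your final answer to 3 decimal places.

0.063

Apply Bayes' rule sequentially, carrying P(affected) forward.
After 'negative': P(affected) = 0.15·0.1000 / (0.15·0.1000 + 0.3·0.9000) ≈ 0.0526
After 'positive': P(affected) = 0.85·0.0526 / (0.85·0.0526 + 0.7·0.9474) ≈ 0.0632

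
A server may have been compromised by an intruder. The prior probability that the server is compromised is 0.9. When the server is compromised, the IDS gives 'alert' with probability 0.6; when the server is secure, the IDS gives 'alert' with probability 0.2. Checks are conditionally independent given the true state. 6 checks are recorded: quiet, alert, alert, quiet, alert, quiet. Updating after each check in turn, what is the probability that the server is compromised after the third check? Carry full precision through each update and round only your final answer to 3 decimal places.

0.976

After 'quiet': P(compromised) = 0.4·0.9000 / (0.4·0.9000 + 0.8·0.1000) ≈ 0.8182
After 'alert': P(compromised) = 0.6·0.8182 / (0.6·0.8182 + 0.2·0.1818) ≈ 0.9310
After 'alert': P(compromised) = 0.6·0.9310 / (0.6·0.9310 + 0.2·0.0690) ≈ 0.9759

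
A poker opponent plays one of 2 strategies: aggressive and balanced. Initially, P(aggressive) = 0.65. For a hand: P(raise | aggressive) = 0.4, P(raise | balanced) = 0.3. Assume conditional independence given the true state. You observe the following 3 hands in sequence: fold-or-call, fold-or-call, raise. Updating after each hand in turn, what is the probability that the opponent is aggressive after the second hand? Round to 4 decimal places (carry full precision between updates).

0.5771

After 'fold-or-call': P(aggressive) = 0.6·0.6500 / (0.6·0.6500 + 0.7·0.3500) ≈ 0.6142
After 'fold-or-call': P(aggressive) = 0.6·0.6142 / (0.6·0.6142 + 0.7·0.3858) ≈ 0.5771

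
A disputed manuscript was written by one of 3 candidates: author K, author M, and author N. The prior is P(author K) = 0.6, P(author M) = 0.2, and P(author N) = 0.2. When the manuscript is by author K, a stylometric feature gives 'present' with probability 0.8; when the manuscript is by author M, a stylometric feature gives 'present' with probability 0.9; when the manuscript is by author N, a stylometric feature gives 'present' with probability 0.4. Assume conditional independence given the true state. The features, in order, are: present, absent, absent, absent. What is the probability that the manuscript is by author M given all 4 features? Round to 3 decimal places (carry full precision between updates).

After 'present': normaliser = 0.8·0.6000 + 0.9·0.2000 + 0.4·0.2000; P(author K) ≈ 0.6486, P(author M) ≈ 0.2432, P(author N) ≈ 0.1081
After 'absent': normaliser = 0.2·0.6486 + 0.1·0.2432 + 0.6·0.1081; P(author K) ≈ 0.5926, P(author M) ≈ 0.1111, P(author N) ≈ 0.2963
After 'absent': normaliser = 0.2·0.5926 + 0.1·0.1111 + 0.6·0.2963; P(author K) ≈ 0.3855, P(author M) ≈ 0.0361, P(author N) ≈ 0.5783
After 'absent': normaliser = 0.2·0.3855 + 0.1·0.0361 + 0.6·0.5783; P(author K) ≈ 0.1803, P(author M) ≈ 0.0085, P(author N) ≈ 0.8113

0.008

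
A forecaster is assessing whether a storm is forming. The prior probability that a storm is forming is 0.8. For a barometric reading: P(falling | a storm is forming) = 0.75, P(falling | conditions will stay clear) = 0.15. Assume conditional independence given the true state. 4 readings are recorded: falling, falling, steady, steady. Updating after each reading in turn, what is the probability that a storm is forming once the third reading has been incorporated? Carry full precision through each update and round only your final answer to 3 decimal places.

Apply Bayes' rule sequentially, carrying P(storm) forward.
After 'falling': P(storm) = 0.75·0.8000 / (0.75·0.8000 + 0.15·0.2000) ≈ 0.9524
After 'falling': P(storm) = 0.75·0.9524 / (0.75·0.9524 + 0.15·0.0476) ≈ 0.9901
After 'steady': P(storm) = 0.25·0.9901 / (0.25·0.9901 + 0.85·0.0099) ≈ 0.9671

0.967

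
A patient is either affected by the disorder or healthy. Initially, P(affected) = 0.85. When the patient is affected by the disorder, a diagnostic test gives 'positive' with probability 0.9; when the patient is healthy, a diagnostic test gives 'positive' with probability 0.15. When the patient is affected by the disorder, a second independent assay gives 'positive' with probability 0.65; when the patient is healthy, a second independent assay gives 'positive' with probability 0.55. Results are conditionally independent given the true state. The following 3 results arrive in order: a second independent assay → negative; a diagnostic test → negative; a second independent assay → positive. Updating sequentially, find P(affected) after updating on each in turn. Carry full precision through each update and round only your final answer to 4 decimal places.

After a second independent assay='negative': P(affected) = 0.35·0.8500 / (0.35·0.8500 + 0.45·0.1500) ≈ 0.8151
After a diagnostic test='negative': P(affected) = 0.1·0.8151 / (0.1·0.8151 + 0.85·0.1849) ≈ 0.3415
After a second independent assay='positive': P(affected) = 0.65·0.3415 / (0.65·0.3415 + 0.55·0.6585) ≈ 0.3800

0.3800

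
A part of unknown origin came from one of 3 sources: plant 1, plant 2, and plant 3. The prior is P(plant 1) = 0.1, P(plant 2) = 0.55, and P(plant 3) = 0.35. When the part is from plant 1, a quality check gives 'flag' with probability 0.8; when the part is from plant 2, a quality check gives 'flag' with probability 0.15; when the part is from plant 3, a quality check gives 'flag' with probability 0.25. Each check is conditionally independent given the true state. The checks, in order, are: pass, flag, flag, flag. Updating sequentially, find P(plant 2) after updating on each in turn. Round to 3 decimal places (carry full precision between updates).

0.099

Each posterior becomes the prior for the next update.
After 'pass': normaliser = 0.2·0.1000 + 0.85·0.5500 + 0.75·0.3500; P(plant 1) ≈ 0.0267, P(plant 2) ≈ 0.6233, P(plant 3) ≈ 0.3500
After 'flag': normaliser = 0.8·0.0267 + 0.15·0.6233 + 0.25·0.3500; P(plant 1) ≈ 0.1054, P(plant 2) ≈ 0.4621, P(plant 3) ≈ 0.4325
After 'flag': normaliser = 0.8·0.1054 + 0.15·0.4621 + 0.25·0.4325; P(plant 1) ≈ 0.3222, P(plant 2) ≈ 0.2648, P(plant 3) ≈ 0.4130
After 'flag': normaliser = 0.8·0.3222 + 0.15·0.2648 + 0.25·0.4130; P(plant 1) ≈ 0.6432, P(plant 2) ≈ 0.0991, P(plant 3) ≈ 0.2576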